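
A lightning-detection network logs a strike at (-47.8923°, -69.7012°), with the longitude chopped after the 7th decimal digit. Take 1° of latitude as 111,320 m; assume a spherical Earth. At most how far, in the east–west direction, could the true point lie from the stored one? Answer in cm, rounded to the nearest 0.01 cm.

0.75 cm

Truncating at 7 decimal places can drop up to a full unit in the last place, so the longitude may be off by as much as 1e-07°.
One degree of longitude at 47.8923° is 111320 × cos 47.8923° ≈ 111320 × 0.6705 = 74643 m.
Maximum E–W displacement: 1e-07 × 74643 = 0.0074643 m.
That is 0.0074643 m = 0.74643 cm.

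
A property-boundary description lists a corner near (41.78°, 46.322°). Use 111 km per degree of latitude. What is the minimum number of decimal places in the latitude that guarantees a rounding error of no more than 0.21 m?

6 decimal places

One degree of latitude covers 111000 m.
Rounding to N decimal places gives at most 0.5 × 10⁻ᴺ degrees of error, i.e. 0.5 × 10⁻ᴺ × 111000 m.
Need 0.5 × 111000 × 10⁻ᴺ ≤ 0.21 → 10⁻ᴺ ≤ 3.784e-06, so N ≥ 5.42.
So 6 decimal places suffice (0.0555 m); 5 would allow up to 0.555 m.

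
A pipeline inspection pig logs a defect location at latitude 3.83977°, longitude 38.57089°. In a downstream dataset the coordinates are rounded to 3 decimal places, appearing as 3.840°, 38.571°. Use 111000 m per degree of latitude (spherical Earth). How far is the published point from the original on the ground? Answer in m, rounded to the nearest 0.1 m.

Δlat = 3.83977 − 3.840 = -0.00023°; Δlon = 38.57089 − 38.571 = -0.00011°.
N–S: -0.00023° × 111000 m/° = -25.53 m.
E–W at 3.84°: -0.00011° × 111000 × cos 3.84° = -0.00011 × 111000 × 0.9978 ≈ -12.1826 m.
Combined displacement = (25.53² + 12.1826²)^½ ≈ 28.2877 m.

28.3 m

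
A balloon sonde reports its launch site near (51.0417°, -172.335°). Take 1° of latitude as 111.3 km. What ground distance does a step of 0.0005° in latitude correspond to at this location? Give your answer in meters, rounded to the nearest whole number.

56 meters

Along a meridian 0.0005° is 0.0005 × 111300 = 55.65 m.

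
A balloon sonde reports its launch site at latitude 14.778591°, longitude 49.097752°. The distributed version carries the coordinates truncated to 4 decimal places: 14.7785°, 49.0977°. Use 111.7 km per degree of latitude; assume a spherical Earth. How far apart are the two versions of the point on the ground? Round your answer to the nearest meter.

12 meters

The latitude changed by +0.000091° and the longitude by +0.000052°.
N–S: 0.000091° × 111700 m/° = 10.1647 m.
E–W at 14.7785°: 0.000052° × 111700 × cos 14.7785° = 0.000052 × 111700 × 0.9669 ≈ 5.61625 m.
Distance: √(10.1647² + 5.61625²) ≈ 11.6131 m.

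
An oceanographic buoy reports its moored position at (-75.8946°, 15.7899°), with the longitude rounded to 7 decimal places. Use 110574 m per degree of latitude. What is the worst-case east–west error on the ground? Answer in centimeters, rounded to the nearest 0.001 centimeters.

Rounding to 7 decimal places leaves the longitude within ±5e-08° of the true value.
Parallels shrink by cos φ, so at 75.8946° a degree of longitude is 110574 × 0.2437 ≈ 26947.6 m.
Maximum E–W displacement: 5e-08 × 26947.6 = 0.00134738 m.
That is 0.00134738 m = 0.13474 cm.

0.135 centimeters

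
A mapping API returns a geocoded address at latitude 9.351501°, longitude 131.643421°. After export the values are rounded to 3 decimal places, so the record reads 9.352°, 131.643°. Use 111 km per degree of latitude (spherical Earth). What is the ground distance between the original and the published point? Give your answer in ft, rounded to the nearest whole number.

Δlat = 9.351501 − 9.352 = -0.000499°; Δlon = 131.643421 − 131.643 = +0.000421°.
North–south shift: -0.000499 × 111000 = -55.389 m.
East–west at this latitude: 0.000421° × 111000 × cos 9.352° ≈ 0.000421 × 109525 = 46.1099 m.
Combined displacement = (55.389² + 46.1099²)^½ ≈ 72.0698 m.
In feet: 72.0698 m ÷ 0.3048 ≈ 236.45 ft.

236 ft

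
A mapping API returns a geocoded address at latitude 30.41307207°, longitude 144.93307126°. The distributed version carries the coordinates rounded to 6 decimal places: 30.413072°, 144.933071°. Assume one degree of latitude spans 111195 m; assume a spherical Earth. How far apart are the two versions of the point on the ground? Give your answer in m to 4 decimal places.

0.0261 m

Δlat = 30.41307207 − 30.413072 = +0.00000007°; Δlon = 144.93307126 − 144.933071 = +0.00000026°.
North–south shift: 0.00000007 × 111195 = 0.00778365 m.
East–west at this latitude: 0.00000026° × 111195 × cos 30.4131° ≈ 0.00000026 × 95894.4 = 0.0249325 m.
Hypotenuse of the two orthogonal shifts: √(0.00778365² + 0.0249325²) = 0.0261193 m.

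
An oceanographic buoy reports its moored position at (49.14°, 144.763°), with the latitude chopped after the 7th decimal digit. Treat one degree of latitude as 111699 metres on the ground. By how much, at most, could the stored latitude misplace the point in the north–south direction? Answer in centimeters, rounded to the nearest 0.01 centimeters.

1.12 centimeters

Truncating at 7 decimal places can drop up to a full unit in the last place, so the latitude may be off by as much as 1e-07°.
So the N–S error is at most 1e-07 × 111699 = 0.0111699 m.
That is 0.0111699 m = 1.117 cm.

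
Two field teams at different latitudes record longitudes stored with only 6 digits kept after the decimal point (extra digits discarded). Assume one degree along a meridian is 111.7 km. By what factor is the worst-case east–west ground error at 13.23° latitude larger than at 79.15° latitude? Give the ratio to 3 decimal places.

5.171

Truncating at 6 decimal places can drop up to a full unit in the last place, so the longitude may be off by as much as 1e-06°.
Error at 13.23° = 1e-06° × 111700 × cos 13.23° ≈ 0.1117 × 0.9735 = 0.10874 m.
At 79.15°: 1e-06° × 111700 × cos 79.15° = 1e-06 × 111700 × 0.1882 ≈ 0.021026 m.
Ratio: 0.10874 / 0.021026 = cos 13.23° / cos 79.15° ≈ 5.1714.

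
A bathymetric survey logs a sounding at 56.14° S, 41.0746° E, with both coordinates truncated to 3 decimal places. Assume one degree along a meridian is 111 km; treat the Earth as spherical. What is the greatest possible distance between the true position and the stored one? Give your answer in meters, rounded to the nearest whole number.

127 meters

Truncating at 3 decimal places can drop up to a full unit in the last place, so each coordinate may be off by as much as 0.001°.
N–S: 0.001° × 111000 m/° = 111 m.
East–west component at 56.14°: 0.001° × 111000 × cos 56.14° ≈ 0.001 × 61845.4 ≈ 61.8454 m.
The two errors are perpendicular, so the maximum displacement is √(111² + 61.8454²) ≈ 127.066 m.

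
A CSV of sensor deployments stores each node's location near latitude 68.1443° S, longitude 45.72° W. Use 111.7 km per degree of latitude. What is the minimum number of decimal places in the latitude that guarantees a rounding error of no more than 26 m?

One degree of latitude covers 111700 m.
Rounding to N decimal places gives at most 0.5 × 10⁻ᴺ degrees of error, i.e. 0.5 × 10⁻ᴺ × 111700 m.
Need 0.5 × 111700 × 10⁻ᴺ ≤ 26 → 10⁻ᴺ ≤ 4.655e-04, so N ≥ 3.33.
So 4 decimal places suffice (5.58 m); 3 would allow up to 55.9 m.

4 decimal places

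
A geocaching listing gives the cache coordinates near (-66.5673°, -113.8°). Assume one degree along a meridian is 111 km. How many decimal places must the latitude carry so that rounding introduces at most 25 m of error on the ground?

One degree of latitude covers 111000 m.
With N decimal places the half-ulp bound is 0.5·10⁻ᴺ°, or 0.5·10⁻ᴺ × 111000 m on the ground.
Need 0.5 × 111000 × 10⁻ᴺ ≤ 25 → 10⁻ᴺ ≤ 4.505e-04, so N ≥ 3.35.
N = 3 would give 55.5 m (too coarse); N = 4 gives 5.55 m ≤ 25 m.

4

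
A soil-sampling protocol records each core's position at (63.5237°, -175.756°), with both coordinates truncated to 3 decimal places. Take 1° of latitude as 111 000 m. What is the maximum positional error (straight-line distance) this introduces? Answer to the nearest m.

122 m

Truncating at 3 decimal places can drop up to a full unit in the last place, so each coordinate may be off by as much as 0.001°.
North–south component: 0.001° × 111000 = 111 m.
Longitude error → 0.001 × 111000 × cos 63.5237° = 0.001 × 111000 × 0.4458 ≈ 49.4869 m.
Worst case both components are at the extreme and orthogonal: √(111² + 49.4869²) ≈ 121.532 m.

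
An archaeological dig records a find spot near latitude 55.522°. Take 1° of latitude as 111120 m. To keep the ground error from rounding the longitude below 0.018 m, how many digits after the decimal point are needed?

7 decimal places

At 55.522° one degree of longitude covers 111120 × cos 55.522° ≈ 111120 × 0.5661 ≈ 62903.9 m.
With N decimal places the half-ulp bound is 0.5·10⁻ᴺ°, or 0.5·10⁻ᴺ × 62903.9 m on the ground.
Need 0.5 × 62903.9 × 10⁻ᴺ ≤ 0.018 → 10⁻ᴺ ≤ 5.723e-07, so N ≥ 6.24.
At 6 places the error can reach 0.0315 m, but 7 places keeps it to 0.00315 m.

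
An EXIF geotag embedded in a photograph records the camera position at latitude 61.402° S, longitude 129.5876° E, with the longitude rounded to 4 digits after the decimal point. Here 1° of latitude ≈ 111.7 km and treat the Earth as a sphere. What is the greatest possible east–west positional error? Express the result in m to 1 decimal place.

Rounding to 4 decimal places leaves the longitude within ±5e-05° of the true value.
At latitude 61.402° a degree of longitude spans 111700 m × cos 61.402° = 111700 × 0.4787 ≈ 53466.5 m.
Maximum E–W displacement: 5e-05 × 53466.5 = 2.67332 m.

2.7 m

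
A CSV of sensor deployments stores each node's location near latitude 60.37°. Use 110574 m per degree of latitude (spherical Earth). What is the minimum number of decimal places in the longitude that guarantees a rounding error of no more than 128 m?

3

At 60.37° one degree of longitude covers 110574 × cos 60.37° ≈ 110574 × 0.4944 ≈ 54667.5 m.
Rounding to N decimal places gives at most 0.5 × 10⁻ᴺ degrees of error, i.e. 0.5 × 10⁻ᴺ × 54667.5 m.
Need 0.5 × 54667.5 × 10⁻ᴺ ≤ 128 → 10⁻ᴺ ≤ 4.683e-03, so N ≥ 2.33.
At 2 places the error can reach 273 m, but 3 places keeps it to 27.3 m.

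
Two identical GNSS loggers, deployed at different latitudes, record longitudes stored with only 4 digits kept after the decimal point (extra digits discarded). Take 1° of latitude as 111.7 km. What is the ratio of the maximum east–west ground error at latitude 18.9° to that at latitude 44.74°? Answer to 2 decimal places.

Truncating at 4 decimal places can drop up to a full unit in the last place, so the longitude may be off by as much as 0.0001°.
At 18.9°: 0.0001° × 111700 × cos 18.9° = 0.0001 × 111700 × 0.9461 ≈ 10.568 m.
At 44.74°: 0.0001° × 111700 × cos 44.74° = 0.0001 × 111700 × 0.7103 ≈ 7.9341 m.
The ratio reduces to cos 18.9° / cos 44.74° = 0.9461/0.7103 ≈ 1.3319.

1.33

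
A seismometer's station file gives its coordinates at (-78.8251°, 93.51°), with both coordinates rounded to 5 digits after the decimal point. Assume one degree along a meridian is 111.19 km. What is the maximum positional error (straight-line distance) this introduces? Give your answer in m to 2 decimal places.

0.57 m

Rounding to 5 decimal places leaves each coordinate within ±5e-06° of the true value.
Latitude error → 5e-06 × 111190 = 0.55595 m along the meridian.
East–west component at 78.8251°: 5e-06° × 111190 × cos 78.8251° ≈ 5e-06 × 21549.1 ≈ 0.107746 m.
Worst case both components are at the extreme and orthogonal: √(0.55595² + 0.107746²) ≈ 0.566295 m.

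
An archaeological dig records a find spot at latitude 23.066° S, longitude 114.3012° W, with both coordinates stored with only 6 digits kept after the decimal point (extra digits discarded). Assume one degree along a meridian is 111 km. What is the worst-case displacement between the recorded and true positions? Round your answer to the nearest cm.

15 cm

Truncating at 6 decimal places can drop up to a full unit in the last place, so each coordinate may be off by as much as 1e-06°.
North–south component: 1e-06° × 111000 = 0.111 m.
East–west component at 23.066°: 1e-06° × 111000 × cos 23.066° ≈ 1e-06 × 102126 ≈ 0.102126 m.
Worst case both components are at the extreme and orthogonal: √(0.111² + 0.102126²) ≈ 0.150833 m.
That is 0.150833 m = 15.083 cm.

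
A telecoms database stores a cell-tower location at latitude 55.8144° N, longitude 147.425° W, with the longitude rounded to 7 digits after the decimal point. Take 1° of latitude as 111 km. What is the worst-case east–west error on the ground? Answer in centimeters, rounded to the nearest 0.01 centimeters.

0.31 centimeters

Rounding to 7 decimal places leaves the longitude within ±5e-08° of the true value.
One degree of longitude at 55.8144° is 111000 × cos 55.8144° ≈ 111000 × 0.5619 = 62368.2 m.
East–west error: 5e-08° × 62368.2 m/° ≈ 0.00311841 m.
That is 0.00311841 m = 0.31184 cm.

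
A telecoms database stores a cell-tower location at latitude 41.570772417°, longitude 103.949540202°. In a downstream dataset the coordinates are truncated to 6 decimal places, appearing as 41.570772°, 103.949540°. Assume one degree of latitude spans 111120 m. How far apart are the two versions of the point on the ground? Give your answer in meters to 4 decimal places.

0.0493 meters

Δlat = 41.570772417 − 41.570772 = +0.000000417°; Δlon = 103.949540202 − 103.949540 = +0.000000202°.
North–south shift: 0.000000417 × 111120 = 0.046337 m.
East–west at this latitude: 0.000000202° × 111120 × cos 41.5708° ≈ 0.000000202 × 83132.9 = 0.0167929 m.
Combined displacement = (0.046337² + 0.0167929²)^½ ≈ 0.0492861 m.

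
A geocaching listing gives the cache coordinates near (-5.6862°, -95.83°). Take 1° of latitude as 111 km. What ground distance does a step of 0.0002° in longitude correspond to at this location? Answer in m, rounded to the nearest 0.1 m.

22.1 m

At 5.6862° a degree of longitude is 111000 × cos 5.6862° ≈ 110454 m, so 0.0002° corresponds to 22.0908 m.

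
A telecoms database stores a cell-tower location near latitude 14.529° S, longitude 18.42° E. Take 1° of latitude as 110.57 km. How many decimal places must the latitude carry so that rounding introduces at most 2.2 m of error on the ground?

One degree of latitude covers 110570 m.
N decimal places → at most half a unit in the last place, 0.5 × 10⁻ᴺ° = 110570/2 × 10⁻ᴺ m.
Need 0.5 × 110570 × 10⁻ᴺ ≤ 2.2 → 10⁻ᴺ ≤ 3.979e-05, so N ≥ 4.40.
So 5 decimal places suffice (0.553 m); 4 would allow up to 5.53 m.

5 decimal places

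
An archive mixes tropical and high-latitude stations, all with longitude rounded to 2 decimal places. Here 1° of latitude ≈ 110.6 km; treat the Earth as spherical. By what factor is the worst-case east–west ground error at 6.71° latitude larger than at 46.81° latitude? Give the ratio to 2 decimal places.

Rounding to 2 decimal places leaves the longitude within ±0.005° of the true value.
At 6.71°: 0.005° × 110600 × cos 6.71° = 0.005 × 110600 × 0.9932 ≈ 549.21 m.
At 46.81°: 0.005° × 110600 × cos 46.81° = 0.005 × 110600 × 0.6844 ≈ 378.48 m.
The ratio reduces to cos 6.71° / cos 46.81° = 0.9932/0.6844 ≈ 1.4511.

1.45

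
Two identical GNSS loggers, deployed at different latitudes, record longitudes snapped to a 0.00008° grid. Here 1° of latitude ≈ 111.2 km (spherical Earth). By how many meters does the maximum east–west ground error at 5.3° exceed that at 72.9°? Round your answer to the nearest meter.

With a 0.00008° grid the true value lies within half a step, ±0.00008°/2 = ±4e-05°, of the stored one.
At 5.3°: 4e-05° × 111200 × cos 5.3° = 4e-05 × 111200 × 0.9957 ≈ 4.429 m.
Error at 72.9° = 4e-05° × 111200 × cos 72.9° ≈ 4.448 × 0.2940 = 1.3079 m.
Difference: 4.429 − 1.3079 = 3.1211 m.

3 meters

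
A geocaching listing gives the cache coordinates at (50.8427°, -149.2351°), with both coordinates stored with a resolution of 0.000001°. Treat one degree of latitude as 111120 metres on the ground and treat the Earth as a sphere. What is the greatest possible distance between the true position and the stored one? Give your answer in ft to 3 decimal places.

With a 0.000001° grid the true value lies within half a step, ±0.000001°/2 = ±5e-07°, of the stored one.
N–S: 5e-07° × 111120 m/° = 0.05556 m.
E–W at 50.8427°: 5e-07° × 111120 × cos 50.8427° = 5e-07 × 111120 × 0.6315 ≈ 0.0350835 m.
Combining orthogonally: (0.05556² + 0.0350835²)^½ ≈ 0.0657097 m.
In feet: 0.0657097 m ÷ 0.3048 ≈ 0.21558 ft.

0.216 ft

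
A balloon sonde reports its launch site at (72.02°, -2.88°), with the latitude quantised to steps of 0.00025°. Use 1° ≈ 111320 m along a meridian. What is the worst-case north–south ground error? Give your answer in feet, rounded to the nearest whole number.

46 feet

With a 0.00025° grid the true value lies within half a step, ±0.00025°/2 = ±0.000125°, of the stored one.
So the N–S error is at most 0.000125 × 111320 = 13.915 m.
In feet: 13.915 m ÷ 0.3048 ≈ 45.653 ft.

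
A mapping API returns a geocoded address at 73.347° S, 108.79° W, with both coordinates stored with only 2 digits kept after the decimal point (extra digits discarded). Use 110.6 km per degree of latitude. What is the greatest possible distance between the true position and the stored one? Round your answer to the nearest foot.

Truncating at 2 decimal places can drop up to a full unit in the last place, so each coordinate may be off by as much as 0.01°.
North–south component: 0.01° × 110600 = 1106 m.
Longitude error → 0.01 × 110600 × cos 73.347° = 0.01 × 110600 × 0.2866 ≈ 316.952 m.
Worst case both components are at the extreme and orthogonal: √(1106² + 316.952²) ≈ 1150.52 m.
In feet: 1150.52 m ÷ 0.3048 ≈ 3774.7 ft.

3775 feet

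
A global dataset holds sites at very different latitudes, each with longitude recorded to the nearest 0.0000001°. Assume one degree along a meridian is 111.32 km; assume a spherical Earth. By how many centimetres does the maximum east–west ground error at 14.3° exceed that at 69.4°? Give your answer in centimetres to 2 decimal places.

0.34 centimetres

Rounding to 7 decimal places leaves the longitude within ±5e-08° of the true value.
Error at 14.3° = 5e-08° × 111320 × cos 14.3° ≈ 0.005566 × 0.9690 = 0.0053935 m.
Error at 69.4° = 5e-08° × 111320 × cos 69.4° ≈ 0.005566 × 0.3518 = 0.0019584 m.
Difference: 0.0053935 − 0.0019584 = 0.0034352 m.
That is 0.00343519 m = 0.34352 cm.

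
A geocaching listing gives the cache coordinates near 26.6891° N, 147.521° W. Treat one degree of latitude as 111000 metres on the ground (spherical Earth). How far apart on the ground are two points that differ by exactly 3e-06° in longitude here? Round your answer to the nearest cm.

At 26.6891° a degree of longitude is 111000 × cos 26.6891° ≈ 99173.7 m, so 3e-06° corresponds to 0.297521 m.
That is 0.297521 m = 29.752 cm.

30 cm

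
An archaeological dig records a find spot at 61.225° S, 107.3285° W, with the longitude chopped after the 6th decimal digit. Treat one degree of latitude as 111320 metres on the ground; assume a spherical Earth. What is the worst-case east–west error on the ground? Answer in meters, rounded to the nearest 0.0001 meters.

0.0536 meters

Truncating at 6 decimal places can drop up to a full unit in the last place, so the longitude may be off by as much as 1e-06°.
Parallels shrink by cos φ, so at 61.225° a degree of longitude is 111320 × 0.4814 ≈ 53586.2 m.
So at most 1e-06° × 53586.2 ≈ 0.0535862 m east–west.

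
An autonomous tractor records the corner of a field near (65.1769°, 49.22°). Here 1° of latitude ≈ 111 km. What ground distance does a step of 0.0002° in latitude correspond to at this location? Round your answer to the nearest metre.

22 metres

0.0002° × 111000 m/° = 22.2 m.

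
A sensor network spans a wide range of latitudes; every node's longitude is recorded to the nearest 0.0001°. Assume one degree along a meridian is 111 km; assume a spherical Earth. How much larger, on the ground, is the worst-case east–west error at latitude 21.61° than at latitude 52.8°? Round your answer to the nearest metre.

Rounding to 4 decimal places leaves the longitude within ±5e-05° of the true value.
At 21.61°: 5e-05° × 111000 × cos 21.61° = 5e-05 × 111000 × 0.9297 ≈ 5.1599 m.
Error at 52.8° = 5e-05° × 111000 × cos 52.8° ≈ 5.55 × 0.6046 = 3.3555 m.
So the lower-latitude error exceeds the higher by 5.1599 − 3.3555 = 1.8044 m.

2 metres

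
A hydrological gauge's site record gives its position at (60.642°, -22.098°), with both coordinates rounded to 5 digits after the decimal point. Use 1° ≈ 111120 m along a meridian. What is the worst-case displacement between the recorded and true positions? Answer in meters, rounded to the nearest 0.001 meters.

Rounding to 5 decimal places leaves each coordinate within ±5e-06° of the true value.
North–south component: 5e-06° × 111120 = 0.5556 m.
East–west component at 60.642°: 5e-06° × 111120 × cos 60.642° ≈ 5e-06 × 54478.2 ≈ 0.272391 m.
Combining orthogonally: (0.5556² + 0.272391²)^½ ≈ 0.61878 m.

0.619 meters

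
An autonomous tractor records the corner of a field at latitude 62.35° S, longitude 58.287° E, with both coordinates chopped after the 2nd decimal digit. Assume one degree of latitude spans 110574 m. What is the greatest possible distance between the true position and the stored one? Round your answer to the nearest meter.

Truncating at 2 decimal places can drop up to a full unit in the last place, so each coordinate may be off by as much as 0.01°.
Latitude error → 0.01 × 110574 = 1105.74 m along the meridian.
Longitude error → 0.01 × 110574 × cos 62.35° = 0.01 × 110574 × 0.4641 ≈ 513.14 m.
The two errors are perpendicular, so the maximum displacement is √(1105.74² + 513.14²) ≈ 1219.01 m.

1219 meters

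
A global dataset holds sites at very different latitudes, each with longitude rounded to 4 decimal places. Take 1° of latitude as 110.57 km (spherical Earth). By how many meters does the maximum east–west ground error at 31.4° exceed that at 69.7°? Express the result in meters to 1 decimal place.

2.8 meters

Rounding to 4 decimal places leaves the longitude within ±5e-05° of the true value.
Error at 31.4° = 5e-05° × 110570 × cos 31.4° ≈ 5.5285 × 0.8536 = 4.7189 m.
At 69.7°: 5e-05° × 110570 × cos 69.7° = 5e-05 × 110570 × 0.3469 ≈ 1.918 m.
So the lower-latitude error exceeds the higher by 4.7189 − 1.918 = 2.8008 m.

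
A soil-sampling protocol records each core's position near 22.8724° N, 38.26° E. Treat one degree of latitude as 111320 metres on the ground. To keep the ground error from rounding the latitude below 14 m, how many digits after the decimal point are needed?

4

One degree of latitude covers 111320 m.
Rounding to N decimal places gives at most 0.5 × 10⁻ᴺ degrees of error, i.e. 0.5 × 10⁻ᴺ × 111320 m.
Setting 55660 × 10⁻ᴺ ≤ 14 gives 10ᴺ ≥ 3976, i.e. N ≥ 3.60.
So 4 decimal places suffice (5.57 m); 3 would allow up to 55.7 m.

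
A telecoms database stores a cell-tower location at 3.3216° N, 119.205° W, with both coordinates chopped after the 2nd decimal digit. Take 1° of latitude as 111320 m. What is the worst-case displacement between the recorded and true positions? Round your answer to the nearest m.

Truncating at 2 decimal places can drop up to a full unit in the last place, so each coordinate may be off by as much as 0.01°.
North–south component: 0.01° × 111320 = 1113.2 m.
E–W at 3.3216°: 0.01° × 111320 × cos 3.3216° = 0.01 × 111320 × 0.9983 ≈ 1111.33 m.
The two errors are perpendicular, so the maximum displacement is √(1113.2² + 1111.33²) ≈ 1572.98 m.

1573 m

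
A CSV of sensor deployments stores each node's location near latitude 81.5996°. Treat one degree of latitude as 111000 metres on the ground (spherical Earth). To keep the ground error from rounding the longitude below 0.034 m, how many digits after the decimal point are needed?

At 81.5996° one degree of longitude covers 111000 × cos 81.5996° ≈ 111000 × 0.1461 ≈ 16216 m.
With N decimal places the half-ulp bound is 0.5·10⁻ᴺ°, or 0.5·10⁻ᴺ × 16216 m on the ground.
Setting 8107.99 × 10⁻ᴺ ≤ 0.034 gives 10ᴺ ≥ 2.385e+05, i.e. N ≥ 5.38.
So 6 decimal places suffice (0.00811 m); 5 would allow up to 0.0811 m.

6 decimal places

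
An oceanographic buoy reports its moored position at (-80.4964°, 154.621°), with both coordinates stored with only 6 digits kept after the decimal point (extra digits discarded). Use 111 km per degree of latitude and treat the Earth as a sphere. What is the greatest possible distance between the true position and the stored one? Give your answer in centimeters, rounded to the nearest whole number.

Truncating at 6 decimal places can drop up to a full unit in the last place, so each coordinate may be off by as much as 1e-06°.
North–south component: 1e-06° × 111000 = 0.111 m.
East–west component at 80.4964°: 1e-06° × 111000 × cos 80.4964° ≈ 1e-06 × 18327.2 ≈ 0.0183272 m.
Worst case both components are at the extreme and orthogonal: √(0.111² + 0.0183272²) ≈ 0.112503 m.
That is 0.112503 m = 11.25 cm.

11 centimeters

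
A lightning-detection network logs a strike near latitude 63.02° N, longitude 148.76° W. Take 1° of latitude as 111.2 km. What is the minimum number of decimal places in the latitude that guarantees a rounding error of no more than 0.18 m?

6

One degree of latitude covers 111200 m.
Rounding to N decimal places gives at most 0.5 × 10⁻ᴺ degrees of error, i.e. 0.5 × 10⁻ᴺ × 111200 m.
Need 0.5 × 111200 × 10⁻ᴺ ≤ 0.18 → 10⁻ᴺ ≤ 3.237e-06, so N ≥ 5.49.
At 5 places the error can reach 0.556 m, but 6 places keeps it to 0.0556 m.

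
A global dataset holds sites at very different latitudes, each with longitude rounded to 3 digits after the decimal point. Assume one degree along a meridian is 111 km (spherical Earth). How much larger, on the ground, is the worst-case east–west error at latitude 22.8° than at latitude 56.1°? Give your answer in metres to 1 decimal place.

Rounding to 3 decimal places leaves the longitude within ±0.0005° of the true value.
Error at 22.8° = 0.0005° × 111000 × cos 22.8° ≈ 55.5 × 0.9219 = 51.163 m.
At 56.1°: 0.0005° × 111000 × cos 56.1° = 0.0005 × 111000 × 0.5577 ≈ 30.955 m.
Difference: 51.163 − 30.955 = 20.209 m.

20.2 metres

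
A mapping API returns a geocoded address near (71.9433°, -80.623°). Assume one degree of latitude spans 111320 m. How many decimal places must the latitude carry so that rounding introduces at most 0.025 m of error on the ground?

One degree of latitude covers 111320 m.
Rounding to N decimal places gives at most 0.5 × 10⁻ᴺ degrees of error, i.e. 0.5 × 10⁻ᴺ × 111320 m.
Need 0.5 × 111320 × 10⁻ᴺ ≤ 0.025 → 10⁻ᴺ ≤ 4.492e-07, so N ≥ 6.35.
So 7 decimal places suffice (0.00557 m); 6 would allow up to 0.0557 m.

7 decimal places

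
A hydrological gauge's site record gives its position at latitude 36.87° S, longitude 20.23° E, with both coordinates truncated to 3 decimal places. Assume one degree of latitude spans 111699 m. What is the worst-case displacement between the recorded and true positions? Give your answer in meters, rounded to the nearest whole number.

Truncating at 3 decimal places can drop up to a full unit in the last place, so each coordinate may be off by as much as 0.001°.
Latitude error → 0.001 × 111699 = 111.699 m along the meridian.
Longitude error → 0.001 × 111699 × cos 36.87° = 0.001 × 111699 × 0.8000 ≈ 89.3591 m.
Combining orthogonally: (111.699² + 89.3591²)^½ ≈ 143.044 m.

143 meters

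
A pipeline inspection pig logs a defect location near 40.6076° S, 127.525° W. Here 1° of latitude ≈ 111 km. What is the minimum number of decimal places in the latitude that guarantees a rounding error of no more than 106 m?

3 decimal places

One degree of latitude covers 111000 m.
N decimal places → at most half a unit in the last place, 0.5 × 10⁻ᴺ° = 111000/2 × 10⁻ᴺ m.
Need 0.5 × 111000 × 10⁻ᴺ ≤ 106 → 10⁻ᴺ ≤ 1.910e-03, so N ≥ 2.72.
So 3 decimal places suffice (55.5 m); 2 would allow up to 555 m.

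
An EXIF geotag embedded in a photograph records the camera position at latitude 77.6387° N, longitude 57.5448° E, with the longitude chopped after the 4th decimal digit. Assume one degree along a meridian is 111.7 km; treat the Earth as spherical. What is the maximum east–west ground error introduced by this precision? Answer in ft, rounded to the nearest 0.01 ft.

7.85 ft

Truncating at 4 decimal places can drop up to a full unit in the last place, so the longitude may be off by as much as 0.0001°.
Parallels shrink by cos φ, so at 77.6387° a degree of longitude is 111700 × 0.2141 ≈ 23912.2 m.
Maximum E–W displacement: 0.0001 × 23912.2 = 2.39122 m.
In feet: 2.39122 m ÷ 0.3048 ≈ 7.8452 ft.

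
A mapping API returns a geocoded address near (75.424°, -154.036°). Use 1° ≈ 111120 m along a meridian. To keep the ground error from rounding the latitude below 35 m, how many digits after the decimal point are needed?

One degree of latitude covers 111120 m.
With N decimal places the half-ulp bound is 0.5·10⁻ᴺ°, or 0.5·10⁻ᴺ × 111120 m on the ground.
Need 0.5 × 111120 × 10⁻ᴺ ≤ 35 → 10⁻ᴺ ≤ 6.299e-04, so N ≥ 3.20.
N = 3 would give 55.6 m (too coarse); N = 4 gives 5.56 m ≤ 35 m.

4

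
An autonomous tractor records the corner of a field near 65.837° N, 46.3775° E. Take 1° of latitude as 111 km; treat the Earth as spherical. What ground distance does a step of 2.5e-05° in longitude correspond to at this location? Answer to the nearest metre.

At 65.837° a degree of longitude is 111000 × cos 65.837° ≈ 45436.1 m, so 2.5e-05° corresponds to 1.1359 m.

1 metres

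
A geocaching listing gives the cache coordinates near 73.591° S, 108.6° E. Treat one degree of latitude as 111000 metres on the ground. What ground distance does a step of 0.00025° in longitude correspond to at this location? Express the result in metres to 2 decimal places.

7.84 metres

At 73.591° a degree of longitude is 111000 × cos 73.591° ≈ 31356.6 m, so 0.00025° corresponds to 7.83916 m.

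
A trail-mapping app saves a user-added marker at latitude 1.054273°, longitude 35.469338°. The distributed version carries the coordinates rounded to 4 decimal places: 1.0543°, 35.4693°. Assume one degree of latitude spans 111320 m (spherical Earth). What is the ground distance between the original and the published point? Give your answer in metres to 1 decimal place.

The latitude changed by -0.000027° and the longitude by +0.000038°.
N–S: -0.000027° × 111320 m/° = -3.00564 m.
East–west at this latitude: 0.000038° × 111320 × cos 1.0543° ≈ 0.000038 × 111301 = 4.22944 m.
Combined displacement = (3.00564² + 4.22944²)^½ ≈ 5.18865 m.

5.2 metres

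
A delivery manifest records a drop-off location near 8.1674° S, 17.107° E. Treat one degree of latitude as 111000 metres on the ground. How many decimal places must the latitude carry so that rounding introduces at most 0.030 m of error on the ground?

One degree of latitude covers 111000 m.
N decimal places → at most half a unit in the last place, 0.5 × 10⁻ᴺ° = 111000/2 × 10⁻ᴺ m.
Setting 55500 × 10⁻ᴺ ≤ 0.030 gives 10ᴺ ≥ 1.85e+06, i.e. N ≥ 6.27.
At 6 places the error can reach 0.0555 m, but 7 places keeps it to 0.00555 m.

7 decimal places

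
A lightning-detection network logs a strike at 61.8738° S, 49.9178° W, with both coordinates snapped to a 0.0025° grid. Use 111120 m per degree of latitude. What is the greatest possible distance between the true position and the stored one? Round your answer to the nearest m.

With a 0.0025° grid the true value lies within half a step, ±0.0025°/2 = ±0.00125°, of the stored one.
North–south component: 0.00125° × 111120 = 138.9 m.
E–W at 61.8738°: 0.00125° × 111120 × cos 61.8738° = 0.00125 × 111120 × 0.4714 ≈ 65.4796 m.
The two errors are perpendicular, so the maximum displacement is √(138.9² + 65.4796²) ≈ 153.56 m.

154 m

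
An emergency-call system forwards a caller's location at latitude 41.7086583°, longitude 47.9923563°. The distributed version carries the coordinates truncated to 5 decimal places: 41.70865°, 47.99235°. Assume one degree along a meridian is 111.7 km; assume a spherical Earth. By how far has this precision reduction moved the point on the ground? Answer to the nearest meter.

The latitude changed by +0.0000083° and the longitude by +0.0000063°.
N–S: 0.0000083° × 111700 m/° = 0.92711 m.
East–west at this latitude: 0.0000063° × 111700 × cos 41.7086° ≈ 0.0000063 × 83388.3 = 0.525346 m.
Combined displacement = (0.92711² + 0.525346²)^½ ≈ 1.06561 m.

1 meters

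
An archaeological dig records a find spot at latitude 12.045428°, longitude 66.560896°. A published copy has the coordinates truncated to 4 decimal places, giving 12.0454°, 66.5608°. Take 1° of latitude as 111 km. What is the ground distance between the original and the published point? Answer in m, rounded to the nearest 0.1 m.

10.9 m

The latitude changed by +0.000028° and the longitude by +0.000096°.
N–S: 0.000028° × 111000 m/° = 3.108 m.
East–west at this latitude: 0.000096° × 111000 × cos 12.0454° ≈ 0.000096 × 108556 = 10.4214 m.
Hypotenuse of the two orthogonal shifts: √(3.108² + 10.4214²) = 10.875 m.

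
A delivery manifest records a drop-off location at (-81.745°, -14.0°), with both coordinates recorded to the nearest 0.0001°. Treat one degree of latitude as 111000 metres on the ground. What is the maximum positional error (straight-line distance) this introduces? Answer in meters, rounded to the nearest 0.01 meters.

5.61 meters

Rounding to 4 decimal places leaves each coordinate within ±5e-05° of the true value.
North–south component: 5e-05° × 111000 = 5.55 m.
East–west component at 81.745°: 5e-05° × 111000 × cos 81.745° ≈ 5e-05 × 15937.3 ≈ 0.796863 m.
The two errors are perpendicular, so the maximum displacement is √(5.55² + 0.796863²) ≈ 5.60691 m.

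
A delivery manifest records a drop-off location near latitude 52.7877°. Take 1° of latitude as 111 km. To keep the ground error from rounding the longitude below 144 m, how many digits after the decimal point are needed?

At 52.7877° one degree of longitude covers 111000 × cos 52.7877° ≈ 111000 × 0.6048 ≈ 67129.5 m.
Rounding to N decimal places gives at most 0.5 × 10⁻ᴺ degrees of error, i.e. 0.5 × 10⁻ᴺ × 67129.5 m.
Need 0.5 × 67129.5 × 10⁻ᴺ ≤ 144 → 10⁻ᴺ ≤ 4.290e-03, so N ≥ 2.37.
At 2 places the error can reach 336 m, but 3 places keeps it to 33.6 m.

3 decimal places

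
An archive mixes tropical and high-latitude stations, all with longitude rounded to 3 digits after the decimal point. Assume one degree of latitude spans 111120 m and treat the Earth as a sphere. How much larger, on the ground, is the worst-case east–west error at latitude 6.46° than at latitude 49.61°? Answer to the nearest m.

19 m

Rounding to 3 decimal places leaves the longitude within ±0.0005° of the true value.
Error at 6.46° = 0.0005° × 111120 × cos 6.46° ≈ 55.56 × 0.9937 = 55.207 m.
Error at 49.61° = 0.0005° × 111120 × cos 49.61° ≈ 55.56 × 0.6480 = 36.002 m.
Difference: 55.207 − 36.002 = 19.205 m.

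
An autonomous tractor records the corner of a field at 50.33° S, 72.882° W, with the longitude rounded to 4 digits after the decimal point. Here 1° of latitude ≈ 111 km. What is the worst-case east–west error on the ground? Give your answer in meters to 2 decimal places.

Rounding to 4 decimal places leaves the longitude within ±5e-05° of the true value.
At latitude 50.33° a degree of longitude spans 111000 m × cos 50.33° = 111000 × 0.6384 ≈ 70858.5 m.
So at most 5e-05° × 70858.5 ≈ 3.54293 m east–west.

3.54 meters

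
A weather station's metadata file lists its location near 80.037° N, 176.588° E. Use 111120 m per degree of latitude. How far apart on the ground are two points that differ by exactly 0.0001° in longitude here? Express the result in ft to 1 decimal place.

6.3 ft

At 80.037° a degree of longitude is 111120 × cos 80.037° ≈ 19225.1 m, so 0.0001° corresponds to 1.92251 m.
Converting: 1.92251 m × 3.2808 ft/m ≈ 6.3075 ft.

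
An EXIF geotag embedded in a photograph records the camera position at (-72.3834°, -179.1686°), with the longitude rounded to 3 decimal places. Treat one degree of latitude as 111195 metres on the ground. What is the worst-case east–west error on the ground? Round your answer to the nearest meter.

Rounding to 3 decimal places leaves the longitude within ±0.0005° of the true value.
Parallels shrink by cos φ, so at 72.3834° a degree of longitude is 111195 × 0.3026 ≈ 33652.7 m.
East–west error: 0.0005° × 33652.7 m/° ≈ 16.8264 m.

17 meters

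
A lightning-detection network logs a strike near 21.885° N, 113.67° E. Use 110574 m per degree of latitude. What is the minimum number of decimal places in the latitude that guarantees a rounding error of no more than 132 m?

3

One degree of latitude covers 110574 m.
Rounding to N decimal places gives at most 0.5 × 10⁻ᴺ degrees of error, i.e. 0.5 × 10⁻ᴺ × 110574 m.
Setting 55287 × 10⁻ᴺ ≤ 132 gives 10ᴺ ≥ 418.8, i.e. N ≥ 2.62.
At 2 places the error can reach 553 m, but 3 places keeps it to 55.3 m.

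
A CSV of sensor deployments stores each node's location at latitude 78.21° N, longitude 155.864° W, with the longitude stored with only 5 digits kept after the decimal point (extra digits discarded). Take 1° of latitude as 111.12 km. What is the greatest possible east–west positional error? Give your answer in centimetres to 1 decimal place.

Truncating at 5 decimal places can drop up to a full unit in the last place, so the longitude may be off by as much as 1e-05°.
At latitude 78.21° a degree of longitude spans 111120 m × cos 78.21° = 111120 × 0.2043 ≈ 22704.6 m.
So at most 1e-05° × 22704.6 ≈ 0.227046 m east–west.
That is 0.227046 m = 22.705 cm.

22.7 centimetres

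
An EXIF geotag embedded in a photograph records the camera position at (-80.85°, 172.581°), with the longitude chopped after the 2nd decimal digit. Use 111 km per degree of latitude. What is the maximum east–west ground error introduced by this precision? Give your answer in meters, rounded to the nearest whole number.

Truncating at 2 decimal places can drop up to a full unit in the last place, so the longitude may be off by as much as 0.01°.
At latitude 80.85° a degree of longitude spans 111000 m × cos 80.85° = 111000 × 0.1590 ≈ 17651.2 m.
Maximum E–W displacement: 0.01 × 17651.2 = 176.512 m.

177 meters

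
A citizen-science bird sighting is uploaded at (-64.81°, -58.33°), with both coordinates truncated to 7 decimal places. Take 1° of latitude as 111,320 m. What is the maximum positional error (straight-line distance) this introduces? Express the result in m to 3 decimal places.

Truncating at 7 decimal places can drop up to a full unit in the last place, so each coordinate may be off by as much as 1e-07°.
N–S: 1e-07° × 111320 m/° = 0.011132 m.
E–W at 64.81°: 1e-07° × 111320 × cos 64.81° = 1e-07 × 111320 × 0.4256 ≈ 0.00473802 m.
The two errors are perpendicular, so the maximum displacement is √(0.011132² + 0.00473802²) ≈ 0.0120984 m.

0.012 m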